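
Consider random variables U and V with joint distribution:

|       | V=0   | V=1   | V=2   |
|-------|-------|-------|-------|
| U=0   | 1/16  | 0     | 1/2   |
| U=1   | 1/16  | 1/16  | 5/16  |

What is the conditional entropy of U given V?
Marginal P(V) (column sums):
  P(V=0) = 1/16 + 1/16 = 1/8
  P(V=1) = 0 + 1/16 = 1/16
  P(V=2) = 1/2 + 5/16 = 13/16

H(U|V) = -Σ P(U,V)·log₂ P(U|V), where P(U|V) = P(U,V) / P(V)
  (cells with P(U,V) = 0 contribute 0)
  (U=0,V=0): P(U|V) = (1/16)/(1/8) = 1/2;  -(1/16)·log₂(1/2) = 0.0625
  (U=0,V=2): P(U|V) = (1/2)/(13/16) = 8/13;  -(1/2)·log₂(8/13) = 0.3502
  (U=1,V=0): P(U|V) = (1/16)/(1/8) = 1/2;  -(1/16)·log₂(1/2) = 0.0625
  (U=1,V=1): P(U|V) = (1/16)/(1/16) = 1;  -(1/16)·log₂(1) = 0.0000
  (U=1,V=2): P(U|V) = (5/16)/(13/16) = 5/13;  -(5/16)·log₂(5/13) = 0.4308
H(U|V) = 0.0625 + 0.3502 + 0.0625 + 0.0000 + 0.4308
  = 0.9060 bits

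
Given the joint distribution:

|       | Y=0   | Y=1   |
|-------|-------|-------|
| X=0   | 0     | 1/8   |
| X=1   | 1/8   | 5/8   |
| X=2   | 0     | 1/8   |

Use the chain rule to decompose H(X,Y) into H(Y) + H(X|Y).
By the chain rule: H(X,Y) = H(Y) + H(X|Y)

Marginal P(Y) (column sums):
  P(Y=0) = 0 + 1/8 + 0 = 1/8
  P(Y=1) = 1/8 + 5/8 + 1/8 = 7/8
H(Y) = -[(1/8)·log₂(1/8) + (7/8)·log₂(7/8)]
  = 0.3750 + 0.1686
  = 0.5436 bits
H(X|Y) = -Σ P(X,Y)·log₂ P(X|Y), where P(X|Y) = P(X,Y) / P(Y)
  (cells with P(X,Y) = 0 contribute 0)
  (X=0,Y=1): P(X|Y) = (1/8)/(7/8) = 1/7;  -(1/8)·log₂(1/7) = 0.3509
  (X=1,Y=0): P(X|Y) = (1/8)/(1/8) = 1;  -(1/8)·log₂(1) = 0.0000
  (X=1,Y=1): P(X|Y) = (5/8)/(7/8) = 5/7;  -(5/8)·log₂(5/7) = 0.3034
  (X=2,Y=1): P(X|Y) = (1/8)/(7/8) = 1/7;  -(1/8)·log₂(1/7) = 0.3509
H(X|Y) = 0.3509 + 0.0000 + 0.3034 + 0.3509
  = 1.0052 bits

H(X,Y) = H(Y) + H(X|Y) = 0.5436 + 1.0052 = 1.5488 bits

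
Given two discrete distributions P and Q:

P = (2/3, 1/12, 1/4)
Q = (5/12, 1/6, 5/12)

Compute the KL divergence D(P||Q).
D(P||Q) = Σ P(i) log₂(P(i)/Q(i))
  i=0: (2/3) × log₂((2/3)/(5/12)) = (2/3) × log₂(8/5) = 0.4520
  i=1: (1/12) × log₂((1/12)/(1/6)) = (1/12) × log₂(1/2) = -0.0833
  i=2: (1/4) × log₂((1/4)/(5/12)) = (1/4) × log₂(3/5) = -0.1842
D(P||Q) = 0.4520 - 0.0833 - 0.1842
  = 0.1845 bits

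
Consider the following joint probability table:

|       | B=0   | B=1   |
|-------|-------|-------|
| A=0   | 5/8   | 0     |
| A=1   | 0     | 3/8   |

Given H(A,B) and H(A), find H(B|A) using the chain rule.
From the chain rule: H(A,B) = H(A) + H(B|A)
Therefore: H(B|A) = H(A,B) - H(A)

H(A,B) = -[(5/8)·log₂(5/8) + (3/8)·log₂(3/8)]
  = 0.4238 + 0.5306
  = 0.9544 bits
Marginal P(A) (row sums):
  P(A=0) = 5/8 + 0 = 5/8
  P(A=1) = 0 + 3/8 = 3/8
H(A) = -[(5/8)·log₂(5/8) + (3/8)·log₂(3/8)]
  = 0.4238 + 0.5306
  = 0.9544 bits

H(B|A) = 0.9544 - 0.9544 = 0.0000 bits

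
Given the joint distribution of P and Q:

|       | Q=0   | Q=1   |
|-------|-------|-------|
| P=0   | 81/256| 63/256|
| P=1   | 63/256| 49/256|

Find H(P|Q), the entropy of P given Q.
Marginal P(Q) (column sums):
  P(Q=0) = 81/256 + 63/256 = 9/16
  P(Q=1) = 63/256 + 49/256 = 7/16

H(P|Q) = -Σ P(P,Q)·log₂ P(P|Q), where P(P|Q) = P(P,Q) / P(Q)
  (P=0,Q=0): P(P|Q) = (81/256)/(9/16) = 9/16;  -(81/256)·log₂(9/16) = 0.2626
  (P=0,Q=1): P(P|Q) = (63/256)/(7/16) = 9/16;  -(63/256)·log₂(9/16) = 0.2043
  (P=1,Q=0): P(P|Q) = (63/256)/(9/16) = 7/16;  -(63/256)·log₂(7/16) = 0.2935
  (P=1,Q=1): P(P|Q) = (49/256)/(7/16) = 7/16;  -(49/256)·log₂(7/16) = 0.2283
H(P|Q) = 0.2626 + 0.2043 + 0.2935 + 0.2283
  = 0.9887 bits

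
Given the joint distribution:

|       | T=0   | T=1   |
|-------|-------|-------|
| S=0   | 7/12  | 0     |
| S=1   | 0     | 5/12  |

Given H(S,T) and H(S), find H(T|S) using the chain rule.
From the chain rule: H(S,T) = H(S) + H(T|S)
Therefore: H(T|S) = H(S,T) - H(S)

H(S,T) = -[(7/12)·log₂(7/12) + (5/12)·log₂(5/12)]
  = 0.4536 + 0.5263
  = 0.9799 bits
Marginal P(S) (row sums):
  P(S=0) = 7/12 + 0 = 7/12
  P(S=1) = 0 + 5/12 = 5/12
H(S) = -[(7/12)·log₂(7/12) + (5/12)·log₂(5/12)]
  = 0.4536 + 0.5263
  = 0.9799 bits

H(T|S) = 0.9799 - 0.9799 = 0.0000 bits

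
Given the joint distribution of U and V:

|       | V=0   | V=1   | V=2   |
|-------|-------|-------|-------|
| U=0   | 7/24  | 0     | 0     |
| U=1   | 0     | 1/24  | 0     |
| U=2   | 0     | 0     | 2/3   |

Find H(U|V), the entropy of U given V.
Marginal P(V) (column sums):
  P(V=0) = 7/24 + 0 + 0 = 7/24
  P(V=1) = 0 + 1/24 + 0 = 1/24
  P(V=2) = 0 + 0 + 2/3 = 2/3

H(U|V) = -Σ P(U,V)·log₂ P(U|V), where P(U|V) = P(U,V) / P(V)
  (cells with P(U,V) = 0 contribute 0)
  (U=0,V=0): P(U|V) = (7/24)/(7/24) = 1;  -(7/24)·log₂(1) = 0.0000
  (U=1,V=1): P(U|V) = (1/24)/(1/24) = 1;  -(1/24)·log₂(1) = 0.0000
  (U=2,V=2): P(U|V) = (2/3)/(2/3) = 1;  -(2/3)·log₂(1) = 0.0000
H(U|V) = 0.0000 + 0.0000 + 0.0000
  = 0.0000 bits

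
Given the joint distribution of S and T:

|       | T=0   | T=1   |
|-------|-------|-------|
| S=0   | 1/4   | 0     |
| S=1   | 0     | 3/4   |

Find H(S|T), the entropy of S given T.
Marginal P(T) (column sums):
  P(T=0) = 1/4 + 0 = 1/4
  P(T=1) = 0 + 3/4 = 3/4

H(S|T) = -Σ P(S,T)·log₂ P(S|T), where P(S|T) = P(S,T) / P(T)
  (cells with P(S,T) = 0 contribute 0)
  (S=0,T=0): P(S|T) = (1/4)/(1/4) = 1;  -(1/4)·log₂(1) = 0.0000
  (S=1,T=1): P(S|T) = (3/4)/(3/4) = 1;  -(3/4)·log₂(1) = 0.0000
H(S|T) = 0.0000 + 0.0000
  = 0.0000 bits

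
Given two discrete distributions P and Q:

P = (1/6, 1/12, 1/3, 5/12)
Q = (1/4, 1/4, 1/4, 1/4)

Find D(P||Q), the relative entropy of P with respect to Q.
D(P||Q) = Σ P(i) log₂(P(i)/Q(i))
  i=0: (1/6) × log₂((1/6)/(1/4)) = (1/6) × log₂(2/3) = -0.0975
  i=1: (1/12) × log₂((1/12)/(1/4)) = (1/12) × log₂(1/3) = -0.1321
  i=2: (1/3) × log₂((1/3)/(1/4)) = (1/3) × log₂(4/3) = 0.1383
  i=3: (5/12) × log₂((5/12)/(1/4)) = (5/12) × log₂(5/3) = 0.3071
D(P||Q) = -0.0975 - 0.1321 + 0.1383 + 0.3071
  = 0.2158 bits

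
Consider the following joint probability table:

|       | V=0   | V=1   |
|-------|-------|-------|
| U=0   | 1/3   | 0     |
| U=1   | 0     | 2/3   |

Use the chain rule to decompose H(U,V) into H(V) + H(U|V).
By the chain rule: H(U,V) = H(V) + H(U|V)

Marginal P(V) (column sums):
  P(V=0) = 1/3 + 0 = 1/3
  P(V=1) = 0 + 2/3 = 2/3
H(V) = -[(1/3)·log₂(1/3) + (2/3)·log₂(2/3)]
  = 0.5283 + 0.3900
  = 0.9183 bits
H(U|V) = -Σ P(U,V)·log₂ P(U|V), where P(U|V) = P(U,V) / P(V)
  (cells with P(U,V) = 0 contribute 0)
  (U=0,V=0): P(U|V) = (1/3)/(1/3) = 1;  -(1/3)·log₂(1) = 0.0000
  (U=1,V=1): P(U|V) = (2/3)/(2/3) = 1;  -(2/3)·log₂(1) = 0.0000
H(U|V) = 0.0000 + 0.0000
  = 0.0000 bits

H(U,V) = H(V) + H(U|V) = 0.9183 + 0.0000 = 0.9183 bits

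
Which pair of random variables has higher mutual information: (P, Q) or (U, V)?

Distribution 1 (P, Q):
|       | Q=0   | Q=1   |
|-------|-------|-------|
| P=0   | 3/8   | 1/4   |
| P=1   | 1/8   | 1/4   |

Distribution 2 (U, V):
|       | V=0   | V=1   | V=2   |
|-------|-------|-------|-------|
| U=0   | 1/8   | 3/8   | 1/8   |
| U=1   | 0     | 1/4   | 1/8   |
Distribution 1 (P, Q):
Marginal P(P) (row sums):
  P(P=0) = 3/8 + 1/4 = 5/8
  P(P=1) = 1/8 + 1/4 = 3/8
Marginal P(Q) (column sums):
  P(Q=0) = 3/8 + 1/8 = 1/2
  P(Q=1) = 1/4 + 1/4 = 1/2

H(P) = -[(5/8)·log₂(5/8) + (3/8)·log₂(3/8)]
  = 0.4238 + 0.5306
  = 0.9544 bits
H(Q) = -[(1/2)·log₂(1/2) + (1/2)·log₂(1/2)]
  = 0.5000 + 0.5000
  = 1.0000 bits
H(P,Q) = -[(3/8)·log₂(3/8) + (1/4)·log₂(1/4) + (1/8)·log₂(1/8) + (1/4)·log₂(1/4)]
  = 0.5306 + 0.5000 + 0.3750 + 0.5000
  = 1.9056 bits

I(P;Q) = H(P) + H(Q) - H(P,Q)
  = 0.9544 + 1.0000 - 1.9056
  = 0.0488 bits

Distribution 2 (U, V):
Marginal P(U) (row sums):
  P(U=0) = 1/8 + 3/8 + 1/8 = 5/8
  P(U=1) = 0 + 1/4 + 1/8 = 3/8
Marginal P(V) (column sums):
  P(V=0) = 1/8 + 0 = 1/8
  P(V=1) = 3/8 + 1/4 = 5/8
  P(V=2) = 1/8 + 1/8 = 1/4

H(U) = -[(5/8)·log₂(5/8) + (3/8)·log₂(3/8)]
  = 0.4238 + 0.5306
  = 0.9544 bits
H(V) = -[(1/8)·log₂(1/8) + (5/8)·log₂(5/8) + (1/4)·log₂(1/4)]
  = 0.3750 + 0.4238 + 0.5000
  = 1.2988 bits
H(U,V) = -[(1/8)·log₂(1/8) + (3/8)·log₂(3/8) + (1/8)·log₂(1/8) + (1/4)·log₂(1/4) + (1/8)·log₂(1/8)]
  = 0.3750 + 0.5306 + 0.3750 + 0.5000 + 0.3750
  = 2.1556 bits

I(U;V) = H(U) + H(V) - H(U,V)
  = 0.9544 + 1.2988 - 2.1556
  = 0.0976 bits

I(U;V) = 0.0976 bits > I(P;Q) = 0.0488 bits, so (U, V) has the higher mutual information (stronger dependence).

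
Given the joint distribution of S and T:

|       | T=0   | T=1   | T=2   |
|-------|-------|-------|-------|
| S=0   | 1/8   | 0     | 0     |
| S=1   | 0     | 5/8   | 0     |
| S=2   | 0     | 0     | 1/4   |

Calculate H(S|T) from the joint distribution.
Marginal P(T) (column sums):
  P(T=0) = 1/8 + 0 + 0 = 1/8
  P(T=1) = 0 + 5/8 + 0 = 5/8
  P(T=2) = 0 + 0 + 1/4 = 1/4

H(S|T) = -Σ P(S,T)·log₂ P(S|T), where P(S|T) = P(S,T) / P(T)
  (cells with P(S,T) = 0 contribute 0)
  (S=0,T=0): P(S|T) = (1/8)/(1/8) = 1;  -(1/8)·log₂(1) = 0.0000
  (S=1,T=1): P(S|T) = (5/8)/(5/8) = 1;  -(5/8)·log₂(1) = 0.0000
  (S=2,T=2): P(S|T) = (1/4)/(1/4) = 1;  -(1/4)·log₂(1) = 0.0000
H(S|T) = 0.0000 + 0.0000 + 0.0000
  = 0.0000 bits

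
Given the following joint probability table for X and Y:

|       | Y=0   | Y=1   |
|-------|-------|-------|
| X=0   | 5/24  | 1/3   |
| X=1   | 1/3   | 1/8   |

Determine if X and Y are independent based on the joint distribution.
Marginal P(X) (row sums):
  P(X=0) = 5/24 + 1/3 = 13/24
  P(X=1) = 1/3 + 1/8 = 11/24
Marginal P(Y) (column sums):
  P(Y=0) = 5/24 + 1/3 = 13/24
  P(Y=1) = 1/3 + 1/8 = 11/24

X and Y are independent iff P(X=i,Y=j) = P(X=i)·P(Y=j) for every cell.
  P(X=0)·P(Y=0) = 13/24 × 13/24 = 169/576, but P(X=0,Y=0) = 5/24 ✗

No, X and Y are not independent. Quantitatively, I(X;Y) > 0:

H(X) = -[(13/24)·log₂(13/24) + (11/24)·log₂(11/24)]
  = 0.4791 + 0.5159
  = 0.9950 bits
H(Y) = -[(13/24)·log₂(13/24) + (11/24)·log₂(11/24)]
  = 0.4791 + 0.5159
  = 0.9950 bits
H(X,Y) = -[(5/24)·log₂(5/24) + (1/3)·log₂(1/3) + (1/3)·log₂(1/3) + (1/8)·log₂(1/8)]
  = 0.4715 + 0.5283 + 0.5283 + 0.3750
  = 1.9031 bits
I(X;Y) = H(X) + H(Y) - H(X,Y) = 0.9950 + 0.9950 - 1.9031 = 0.0869 bits > 0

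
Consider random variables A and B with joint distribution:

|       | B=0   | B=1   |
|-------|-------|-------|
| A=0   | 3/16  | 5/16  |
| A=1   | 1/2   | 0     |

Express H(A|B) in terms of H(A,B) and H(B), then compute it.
H(A|B) = H(A,B) - H(B)

Marginal P(B) (column sums):
  P(B=0) = 3/16 + 1/2 = 11/16
  P(B=1) = 5/16 + 0 = 5/16

H(A,B) = -[(3/16)·log₂(3/16) + (5/16)·log₂(5/16) + (1/2)·log₂(1/2)]
  = 0.4528 + 0.5244 + 0.5000
  = 1.4772 bits
H(B) = -[(11/16)·log₂(11/16) + (5/16)·log₂(5/16)]
  = 0.3716 + 0.5244
  = 0.8960 bits

H(A|B) = 1.4772 - 0.8960 = 0.5812 bits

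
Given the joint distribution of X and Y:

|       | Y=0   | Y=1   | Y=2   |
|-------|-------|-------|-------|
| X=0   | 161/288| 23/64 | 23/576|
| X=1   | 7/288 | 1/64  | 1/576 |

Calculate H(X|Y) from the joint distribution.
Marginal P(Y) (column sums):
  P(Y=0) = 161/288 + 7/288 = 7/12
  P(Y=1) = 23/64 + 1/64 = 3/8
  P(Y=2) = 23/576 + 1/576 = 1/24

H(X|Y) = -Σ P(X,Y)·log₂ P(X|Y), where P(X|Y) = P(X,Y) / P(Y)
  (X=0,Y=0): P(X|Y) = (161/288)/(7/12) = 23/24;  -(161/288)·log₂(23/24) = 0.0343
  (X=0,Y=1): P(X|Y) = (23/64)/(3/8) = 23/24;  -(23/64)·log₂(23/24) = 0.0221
  (X=0,Y=2): P(X|Y) = (23/576)/(1/24) = 23/24;  -(23/576)·log₂(23/24) = 0.0025
  (X=1,Y=0): P(X|Y) = (7/288)/(7/12) = 1/24;  -(7/288)·log₂(1/24) = 0.1114
  (X=1,Y=1): P(X|Y) = (1/64)/(3/8) = 1/24;  -(1/64)·log₂(1/24) = 0.0716
  (X=1,Y=2): P(X|Y) = (1/576)/(1/24) = 1/24;  -(1/576)·log₂(1/24) = 0.0080
H(X|Y) = 0.0343 + 0.0221 + 0.0025 + 0.1114 + 0.0716 + 0.0080
  = 0.2499 bits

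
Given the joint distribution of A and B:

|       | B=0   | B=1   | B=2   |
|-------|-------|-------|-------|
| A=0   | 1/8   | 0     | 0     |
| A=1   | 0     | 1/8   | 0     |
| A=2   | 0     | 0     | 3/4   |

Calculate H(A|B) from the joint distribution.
Marginal P(B) (column sums):
  P(B=0) = 1/8 + 0 + 0 = 1/8
  P(B=1) = 0 + 1/8 + 0 = 1/8
  P(B=2) = 0 + 0 + 3/4 = 3/4

H(A|B) = -Σ P(A,B)·log₂ P(A|B), where P(A|B) = P(A,B) / P(B)
  (cells with P(A,B) = 0 contribute 0)
  (A=0,B=0): P(A|B) = (1/8)/(1/8) = 1;  -(1/8)·log₂(1) = 0.0000
  (A=1,B=1): P(A|B) = (1/8)/(1/8) = 1;  -(1/8)·log₂(1) = 0.0000
  (A=2,B=2): P(A|B) = (3/4)/(3/4) = 1;  -(3/4)·log₂(1) = 0.0000
H(A|B) = 0.0000 + 0.0000 + 0.0000
  = 0.0000 bits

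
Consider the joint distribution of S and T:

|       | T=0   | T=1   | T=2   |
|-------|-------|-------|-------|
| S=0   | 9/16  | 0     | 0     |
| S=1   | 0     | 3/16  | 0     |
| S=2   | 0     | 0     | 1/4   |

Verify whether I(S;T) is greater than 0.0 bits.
Marginal P(S) (row sums):
  P(S=0) = 9/16 + 0 + 0 = 9/16
  P(S=1) = 0 + 3/16 + 0 = 3/16
  P(S=2) = 0 + 0 + 1/4 = 1/4
Marginal P(T) (column sums):
  P(T=0) = 9/16 + 0 + 0 = 9/16
  P(T=1) = 0 + 3/16 + 0 = 3/16
  P(T=2) = 0 + 0 + 1/4 = 1/4

H(S) = -[(9/16)·log₂(9/16) + (3/16)·log₂(3/16) + (1/4)·log₂(1/4)]
  = 0.4669 + 0.4528 + 0.5000
  = 1.4197 bits
H(T) = -[(9/16)·log₂(9/16) + (3/16)·log₂(3/16) + (1/4)·log₂(1/4)]
  = 0.4669 + 0.4528 + 0.5000
  = 1.4197 bits
H(S,T) = -[(9/16)·log₂(9/16) + (3/16)·log₂(3/16) + (1/4)·log₂(1/4)]
  = 0.4669 + 0.4528 + 0.5000
  = 1.4197 bits

I(S;T) = H(S) + H(T) - H(S,T)
  = 1.4197 + 1.4197 - 1.4197
  = 1.4197 bits

Yes. I(S;T) = 1.4197 bits, which is > 0.0 bits.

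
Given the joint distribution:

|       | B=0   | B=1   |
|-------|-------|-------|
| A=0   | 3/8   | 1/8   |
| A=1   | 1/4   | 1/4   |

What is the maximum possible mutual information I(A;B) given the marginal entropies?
The upper bound on mutual information is I(A;B) ≤ min(H(A), H(B)).

Marginal P(A) (row sums):
  P(A=0) = 3/8 + 1/8 = 1/2
  P(A=1) = 1/4 + 1/4 = 1/2
Marginal P(B) (column sums):
  P(B=0) = 3/8 + 1/4 = 5/8
  P(B=1) = 1/8 + 1/4 = 3/8

H(A) = -[(1/2)·log₂(1/2) + (1/2)·log₂(1/2)]
  = 0.5000 + 0.5000
  = 1.0000 bits
H(B) = -[(5/8)·log₂(5/8) + (3/8)·log₂(3/8)]
  = 0.4238 + 0.5306
  = 0.9544 bits

Maximum possible I(A;B) = min(1.0000, 0.9544) = 0.9544 bits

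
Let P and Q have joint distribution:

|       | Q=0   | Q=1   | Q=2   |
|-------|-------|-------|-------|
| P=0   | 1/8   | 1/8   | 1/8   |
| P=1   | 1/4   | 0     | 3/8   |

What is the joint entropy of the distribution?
H(P,Q) = -Σ P(P,Q) log₂ P(P,Q), summed over the non-zero cells:
H(P,Q) = -[(1/8)·log₂(1/8) + (1/8)·log₂(1/8) + (1/8)·log₂(1/8) + (1/4)·log₂(1/4) + (3/8)·log₂(3/8)]
  = 0.3750 + 0.3750 + 0.3750 + 0.5000 + 0.5306
  = 2.1556 bits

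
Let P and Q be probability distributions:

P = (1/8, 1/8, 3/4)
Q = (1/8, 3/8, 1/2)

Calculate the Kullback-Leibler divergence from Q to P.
D(P||Q) = Σ P(i) log₂(P(i)/Q(i))
  i=0: (1/8) × log₂((1/8)/(1/8)) = (1/8) × log₂(1) = 0.0000
  i=1: (1/8) × log₂((1/8)/(3/8)) = (1/8) × log₂(1/3) = -0.1981
  i=2: (3/4) × log₂((3/4)/(1/2)) = (3/4) × log₂(3/2) = 0.4387
D(P||Q) = 0.0000 - 0.1981 + 0.4387
  = 0.2406 bits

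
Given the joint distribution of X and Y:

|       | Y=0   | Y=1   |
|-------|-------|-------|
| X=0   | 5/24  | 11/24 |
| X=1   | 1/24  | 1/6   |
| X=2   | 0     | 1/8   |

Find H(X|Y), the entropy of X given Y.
Marginal P(Y) (column sums):
  P(Y=0) = 5/24 + 1/24 + 0 = 1/4
  P(Y=1) = 11/24 + 1/6 + 1/8 = 3/4

H(X|Y) = -Σ P(X,Y)·log₂ P(X|Y), where P(X|Y) = P(X,Y) / P(Y)
  (cells with P(X,Y) = 0 contribute 0)
  (X=0,Y=0): P(X|Y) = (5/24)/(1/4) = 5/6;  -(5/24)·log₂(5/6) = 0.0548
  (X=0,Y=1): P(X|Y) = (11/24)/(3/4) = 11/18;  -(11/24)·log₂(11/18) = 0.3256
  (X=1,Y=0): P(X|Y) = (1/24)/(1/4) = 1/6;  -(1/24)·log₂(1/6) = 0.1077
  (X=1,Y=1): P(X|Y) = (1/6)/(3/4) = 2/9;  -(1/6)·log₂(2/9) = 0.3617
  (X=2,Y=1): P(X|Y) = (1/8)/(3/4) = 1/6;  -(1/8)·log₂(1/6) = 0.3231
H(X|Y) = 0.0548 + 0.3256 + 0.1077 + 0.3617 + 0.3231
  = 1.1729 bits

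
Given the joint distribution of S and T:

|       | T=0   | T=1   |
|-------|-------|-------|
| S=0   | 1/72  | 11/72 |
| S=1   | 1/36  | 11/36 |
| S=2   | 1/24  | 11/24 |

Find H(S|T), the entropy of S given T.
Marginal P(T) (column sums):
  P(T=0) = 1/72 + 1/36 + 1/24 = 1/12
  P(T=1) = 11/72 + 11/36 + 11/24 = 11/12

H(S|T) = -Σ P(S,T)·log₂ P(S|T), where P(S|T) = P(S,T) / P(T)
  (S=0,T=0): P(S|T) = (1/72)/(1/12) = 1/6;  -(1/72)·log₂(1/6) = 0.0359
  (S=0,T=1): P(S|T) = (11/72)/(11/12) = 1/6;  -(11/72)·log₂(1/6) = 0.3949
  (S=1,T=0): P(S|T) = (1/36)/(1/12) = 1/3;  -(1/36)·log₂(1/3) = 0.0440
  (S=1,T=1): P(S|T) = (11/36)/(11/12) = 1/3;  -(11/36)·log₂(1/3) = 0.4843
  (S=2,T=0): P(S|T) = (1/24)/(1/12) = 1/2;  -(1/24)·log₂(1/2) = 0.0417
  (S=2,T=1): P(S|T) = (11/24)/(11/12) = 1/2;  -(11/24)·log₂(1/2) = 0.4583
H(S|T) = 0.0359 + 0.3949 + 0.0440 + 0.4843 + 0.0417 + 0.4583
  = 1.4591 bits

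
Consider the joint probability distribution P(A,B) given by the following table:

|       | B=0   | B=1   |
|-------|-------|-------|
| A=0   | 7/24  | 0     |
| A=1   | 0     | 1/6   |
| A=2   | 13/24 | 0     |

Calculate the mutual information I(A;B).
Marginal P(A) (row sums):
  P(A=0) = 7/24 + 0 = 7/24
  P(A=1) = 0 + 1/6 = 1/6
  P(A=2) = 13/24 + 0 = 13/24
Marginal P(B) (column sums):
  P(B=0) = 7/24 + 0 + 13/24 = 5/6
  P(B=1) = 0 + 1/6 + 0 = 1/6

H(A) = -[(7/24)·log₂(7/24) + (1/6)·log₂(1/6) + (13/24)·log₂(13/24)]
  = 0.5185 + 0.4308 + 0.4791
  = 1.4284 bits
H(B) = -[(5/6)·log₂(5/6) + (1/6)·log₂(1/6)]
  = 0.2192 + 0.4308
  = 0.6500 bits
H(A,B) = -[(7/24)·log₂(7/24) + (1/6)·log₂(1/6) + (13/24)·log₂(13/24)]
  = 0.5185 + 0.4308 + 0.4791
  = 1.4284 bits

I(A;B) = H(A) + H(B) - H(A,B)
  = 1.4284 + 0.6500 - 1.4284
  = 0.6500 bits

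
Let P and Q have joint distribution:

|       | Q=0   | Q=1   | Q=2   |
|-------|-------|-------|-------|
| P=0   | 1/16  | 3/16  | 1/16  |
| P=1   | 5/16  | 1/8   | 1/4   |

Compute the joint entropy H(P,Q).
H(P,Q) = -Σ P(P,Q) log₂ P(P,Q), summed over the non-zero cells:
H(P,Q) = -[(1/16)·log₂(1/16) + (3/16)·log₂(3/16) + (1/16)·log₂(1/16) + (5/16)·log₂(5/16) + (1/8)·log₂(1/8) + (1/4)·log₂(1/4)]
  = 0.2500 + 0.4528 + 0.2500 + 0.5244 + 0.3750 + 0.5000
  = 2.3522 bits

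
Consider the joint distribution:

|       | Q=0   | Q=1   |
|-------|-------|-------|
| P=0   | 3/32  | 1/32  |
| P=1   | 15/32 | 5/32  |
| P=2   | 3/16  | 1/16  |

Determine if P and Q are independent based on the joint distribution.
Marginal P(P) (row sums):
  P(P=0) = 3/32 + 1/32 = 1/8
  P(P=1) = 15/32 + 5/32 = 5/8
  P(P=2) = 3/16 + 1/16 = 1/4
Marginal P(Q) (column sums):
  P(Q=0) = 3/32 + 15/32 + 3/16 = 3/4
  P(Q=1) = 1/32 + 5/32 + 1/16 = 1/4

P and Q are independent iff P(P=i,Q=j) = P(P=i)·P(Q=j) for every cell.
  P(P=0)·P(Q=0) = 1/8 × 3/4 = 3/32 = P(P=0,Q=0) ✓
  P(P=0)·P(Q=1) = 1/8 × 1/4 = 1/32 = P(P=0,Q=1) ✓
  P(P=1)·P(Q=0) = 5/8 × 3/4 = 15/32 = P(P=1,Q=0) ✓
  P(P=1)·P(Q=1) = 5/8 × 1/4 = 5/32 = P(P=1,Q=1) ✓
  P(P=2)·P(Q=0) = 1/4 × 3/4 = 3/16 = P(P=2,Q=0) ✓
  P(P=2)·P(Q=1) = 1/4 × 1/4 = 1/16 = P(P=2,Q=1) ✓

Yes, P and Q are independent: every cell factors, so I(P;Q) = 0 bits.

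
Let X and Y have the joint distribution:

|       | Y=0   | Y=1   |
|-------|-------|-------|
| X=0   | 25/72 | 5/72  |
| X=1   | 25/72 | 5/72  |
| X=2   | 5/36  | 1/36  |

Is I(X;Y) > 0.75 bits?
Marginal P(X) (row sums):
  P(X=0) = 25/72 + 5/72 = 5/12
  P(X=1) = 25/72 + 5/72 = 5/12
  P(X=2) = 5/36 + 1/36 = 1/6
Marginal P(Y) (column sums):
  P(Y=0) = 25/72 + 25/72 + 5/36 = 5/6
  P(Y=1) = 5/72 + 5/72 + 1/36 = 1/6

H(X) = -[(5/12)·log₂(5/12) + (5/12)·log₂(5/12) + (1/6)·log₂(1/6)]
  = 0.5263 + 0.5263 + 0.4308
  = 1.4834 bits
H(Y) = -[(5/6)·log₂(5/6) + (1/6)·log₂(1/6)]
  = 0.2192 + 0.4308
  = 0.6500 bits
H(X,Y) = -[(25/72)·log₂(25/72) + (5/72)·log₂(5/72) + (25/72)·log₂(25/72) + (5/72)·log₂(5/72) + (5/36)·log₂(5/36) + (1/36)·log₂(1/36)]
  = 0.5299 + 0.2672 + 0.5299 + 0.2672 + 0.3956 + 0.1436
  = 2.1334 bits

I(X;Y) = H(X) + H(Y) - H(X,Y)
  = 1.4834 + 0.6500 - 2.1334
  = 0.0000 bits

No. I(X;Y) = 0.0000 bits, which is ≤ 0.75 bits.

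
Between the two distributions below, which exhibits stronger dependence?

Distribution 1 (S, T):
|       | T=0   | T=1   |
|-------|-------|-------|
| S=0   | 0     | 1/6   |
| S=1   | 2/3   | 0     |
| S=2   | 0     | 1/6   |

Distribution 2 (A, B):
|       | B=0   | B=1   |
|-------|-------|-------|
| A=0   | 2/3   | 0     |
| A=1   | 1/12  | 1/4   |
Distribution 1 (S, T):
Marginal P(S) (row sums):
  P(S=0) = 0 + 1/6 = 1/6
  P(S=1) = 2/3 + 0 = 2/3
  P(S=2) = 0 + 1/6 = 1/6
Marginal P(T) (column sums):
  P(T=0) = 0 + 2/3 + 0 = 2/3
  P(T=1) = 1/6 + 0 + 1/6 = 1/3

H(S) = -[(1/6)·log₂(1/6) + (2/3)·log₂(2/3) + (1/6)·log₂(1/6)]
  = 0.4308 + 0.3900 + 0.4308
  = 1.2516 bits
H(T) = -[(2/3)·log₂(2/3) + (1/3)·log₂(1/3)]
  = 0.3900 + 0.5283
  = 0.9183 bits
H(S,T) = -[(1/6)·log₂(1/6) + (2/3)·log₂(2/3) + (1/6)·log₂(1/6)]
  = 0.4308 + 0.3900 + 0.4308
  = 1.2516 bits

I(S;T) = H(S) + H(T) - H(S,T)
  = 1.2516 + 0.9183 - 1.2516
  = 0.9183 bits

Distribution 2 (A, B):
Marginal P(A) (row sums):
  P(A=0) = 2/3 + 0 = 2/3
  P(A=1) = 1/12 + 1/4 = 1/3
Marginal P(B) (column sums):
  P(B=0) = 2/3 + 1/12 = 3/4
  P(B=1) = 0 + 1/4 = 1/4

H(A) = -[(2/3)·log₂(2/3) + (1/3)·log₂(1/3)]
  = 0.3900 + 0.5283
  = 0.9183 bits
H(B) = -[(3/4)·log₂(3/4) + (1/4)·log₂(1/4)]
  = 0.3113 + 0.5000
  = 0.8113 bits
H(A,B) = -[(2/3)·log₂(2/3) + (1/12)·log₂(1/12) + (1/4)·log₂(1/4)]
  = 0.3900 + 0.2987 + 0.5000
  = 1.1887 bits

I(A;B) = H(A) + H(B) - H(A,B)
  = 0.9183 + 0.8113 - 1.1887
  = 0.5409 bits

I(S;T) = 0.9183 bits > I(A;B) = 0.5409 bits, so (S, T) has the higher mutual information (stronger dependence).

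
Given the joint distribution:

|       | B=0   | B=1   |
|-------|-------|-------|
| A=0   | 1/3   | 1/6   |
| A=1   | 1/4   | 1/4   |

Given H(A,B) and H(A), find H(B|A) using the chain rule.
From the chain rule: H(A,B) = H(A) + H(B|A)
Therefore: H(B|A) = H(A,B) - H(A)

H(A,B) = -[(1/3)·log₂(1/3) + (1/6)·log₂(1/6) + (1/4)·log₂(1/4) + (1/4)·log₂(1/4)]
  = 0.5283 + 0.4308 + 0.5000 + 0.5000
  = 1.9591 bits
Marginal P(A) (row sums):
  P(A=0) = 1/3 + 1/6 = 1/2
  P(A=1) = 1/4 + 1/4 = 1/2
H(A) = -[(1/2)·log₂(1/2) + (1/2)·log₂(1/2)]
  = 0.5000 + 0.5000
  = 1.0000 bits

H(B|A) = 1.9591 - 1.0000 = 0.9591 bits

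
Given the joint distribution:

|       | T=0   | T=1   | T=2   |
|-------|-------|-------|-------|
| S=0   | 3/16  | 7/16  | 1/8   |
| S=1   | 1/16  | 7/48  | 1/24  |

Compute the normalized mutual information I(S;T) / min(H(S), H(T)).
Marginal P(S) (row sums):
  P(S=0) = 3/16 + 7/16 + 1/8 = 3/4
  P(S=1) = 1/16 + 7/48 + 1/24 = 1/4
Marginal P(T) (column sums):
  P(T=0) = 3/16 + 1/16 = 1/4
  P(T=1) = 7/16 + 7/48 = 7/12
  P(T=2) = 1/8 + 1/24 = 1/6

H(S) = -[(3/4)·log₂(3/4) + (1/4)·log₂(1/4)]
  = 0.3113 + 0.5000
  = 0.8113 bits
H(T) = -[(1/4)·log₂(1/4) + (7/12)·log₂(7/12) + (1/6)·log₂(1/6)]
  = 0.5000 + 0.4536 + 0.4308
  = 1.3844 bits
H(S,T) = -[(3/16)·log₂(3/16) + (7/16)·log₂(7/16) + (1/8)·log₂(1/8) + (1/16)·log₂(1/16) + (7/48)·log₂(7/48) + (1/24)·log₂(1/24)]
  = 0.4528 + 0.5218 + 0.3750 + 0.2500 + 0.4051 + 0.1910
  = 2.1957 bits

I(S;T) = H(S) + H(T) - H(S,T)
  = 0.8113 + 1.3844 - 2.1957
  = 0.0000 bits

min(H(S), H(T)) = min(0.8113, 1.3844) = 0.8113 bits
Normalized MI = 0.0000 / 0.8113 = 0.0000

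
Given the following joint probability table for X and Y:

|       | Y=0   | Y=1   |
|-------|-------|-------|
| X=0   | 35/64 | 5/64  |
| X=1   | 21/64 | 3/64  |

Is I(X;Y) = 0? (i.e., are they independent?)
Marginal P(X) (row sums):
  P(X=0) = 35/64 + 5/64 = 5/8
  P(X=1) = 21/64 + 3/64 = 3/8
Marginal P(Y) (column sums):
  P(Y=0) = 35/64 + 21/64 = 7/8
  P(Y=1) = 5/64 + 3/64 = 1/8

X and Y are independent iff P(X=i,Y=j) = P(X=i)·P(Y=j) for every cell.
  P(X=0)·P(Y=0) = 5/8 × 7/8 = 35/64 = P(X=0,Y=0) ✓
  P(X=0)·P(Y=1) = 5/8 × 1/8 = 5/64 = P(X=0,Y=1) ✓
  P(X=1)·P(Y=0) = 3/8 × 7/8 = 21/64 = P(X=1,Y=0) ✓
  P(X=1)·P(Y=1) = 3/8 × 1/8 = 3/64 = P(X=1,Y=1) ✓

Yes, X and Y are independent: every cell factors, so I(X;Y) = 0 bits.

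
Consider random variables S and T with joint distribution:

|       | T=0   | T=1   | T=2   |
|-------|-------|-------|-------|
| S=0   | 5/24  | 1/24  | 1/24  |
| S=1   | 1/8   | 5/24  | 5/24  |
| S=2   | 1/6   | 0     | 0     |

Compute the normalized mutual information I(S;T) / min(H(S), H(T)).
Marginal P(S) (row sums):
  P(S=0) = 5/24 + 1/24 + 1/24 = 7/24
  P(S=1) = 1/8 + 5/24 + 5/24 = 13/24
  P(S=2) = 1/6 + 0 + 0 = 1/6
Marginal P(T) (column sums):
  P(T=0) = 5/24 + 1/8 + 1/6 = 1/2
  P(T=1) = 1/24 + 5/24 + 0 = 1/4
  P(T=2) = 1/24 + 5/24 + 0 = 1/4

H(S) = -[(7/24)·log₂(7/24) + (13/24)·log₂(13/24) + (1/6)·log₂(1/6)]
  = 0.5185 + 0.4791 + 0.4308
  = 1.4284 bits
H(T) = -[(1/2)·log₂(1/2) + (1/4)·log₂(1/4) + (1/4)·log₂(1/4)]
  = 0.5000 + 0.5000 + 0.5000
  = 1.5000 bits
H(S,T) = -[(5/24)·log₂(5/24) + (1/24)·log₂(1/24) + (1/24)·log₂(1/24) + (1/8)·log₂(1/8) + (5/24)·log₂(5/24) + (5/24)·log₂(5/24) + (1/6)·log₂(1/6)]
  = 0.4715 + 0.1910 + 0.1910 + 0.3750 + 0.4715 + 0.4715 + 0.4308
  = 2.6023 bits

I(S;T) = H(S) + H(T) - H(S,T)
  = 1.4284 + 1.5000 - 2.6023
  = 0.3261 bits

min(H(S), H(T)) = min(1.4284, 1.5000) = 1.4284 bits
Normalized MI = 0.3261 / 1.4284 = 0.2283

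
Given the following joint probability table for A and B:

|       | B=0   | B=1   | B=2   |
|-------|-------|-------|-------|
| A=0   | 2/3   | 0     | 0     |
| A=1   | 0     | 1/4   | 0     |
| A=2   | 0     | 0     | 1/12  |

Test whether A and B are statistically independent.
Marginal P(A) (row sums):
  P(A=0) = 2/3 + 0 + 0 = 2/3
  P(A=1) = 0 + 1/4 + 0 = 1/4
  P(A=2) = 0 + 0 + 1/12 = 1/12
Marginal P(B) (column sums):
  P(B=0) = 2/3 + 0 + 0 = 2/3
  P(B=1) = 0 + 1/4 + 0 = 1/4
  P(B=2) = 0 + 0 + 1/12 = 1/12

A and B are independent iff P(A=i,B=j) = P(A=i)·P(B=j) for every cell.
  P(A=0)·P(B=0) = 2/3 × 2/3 = 4/9, but P(A=0,B=0) = 2/3 ✗

No, A and B are not independent. Quantitatively, I(A;B) > 0:

H(A) = -[(2/3)·log₂(2/3) + (1/4)·log₂(1/4) + (1/12)·log₂(1/12)]
  = 0.3900 + 0.5000 + 0.2987
  = 1.1887 bits
H(B) = -[(2/3)·log₂(2/3) + (1/4)·log₂(1/4) + (1/12)·log₂(1/12)]
  = 0.3900 + 0.5000 + 0.2987
  = 1.1887 bits
H(A,B) = -[(2/3)·log₂(2/3) + (1/4)·log₂(1/4) + (1/12)·log₂(1/12)]
  = 0.3900 + 0.5000 + 0.2987
  = 1.1887 bits
I(A;B) = H(A) + H(B) - H(A,B) = 1.1887 + 1.1887 - 1.1887 = 1.1887 bits > 0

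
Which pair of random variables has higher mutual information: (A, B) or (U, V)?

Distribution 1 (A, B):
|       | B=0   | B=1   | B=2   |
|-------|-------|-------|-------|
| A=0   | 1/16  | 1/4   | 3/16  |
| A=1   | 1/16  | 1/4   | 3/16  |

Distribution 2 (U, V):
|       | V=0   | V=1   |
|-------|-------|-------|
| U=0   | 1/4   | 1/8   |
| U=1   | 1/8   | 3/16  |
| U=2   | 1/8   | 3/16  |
Distribution 1 (A, B):
Marginal P(A) (row sums):
  P(A=0) = 1/16 + 1/4 + 3/16 = 1/2
  P(A=1) = 1/16 + 1/4 + 3/16 = 1/2
Marginal P(B) (column sums):
  P(B=0) = 1/16 + 1/16 = 1/8
  P(B=1) = 1/4 + 1/4 = 1/2
  P(B=2) = 3/16 + 3/16 = 3/8

H(A) = -[(1/2)·log₂(1/2) + (1/2)·log₂(1/2)]
  = 0.5000 + 0.5000
  = 1.0000 bits
H(B) = -[(1/8)·log₂(1/8) + (1/2)·log₂(1/2) + (3/8)·log₂(3/8)]
  = 0.3750 + 0.5000 + 0.5306
  = 1.4056 bits
H(A,B) = -[(1/16)·log₂(1/16) + (1/4)·log₂(1/4) + (3/16)·log₂(3/16) + (1/16)·log₂(1/16) + (1/4)·log₂(1/4) + (3/16)·log₂(3/16)]
  = 0.2500 + 0.5000 + 0.4528 + 0.2500 + 0.5000 + 0.4528
  = 2.4056 bits

I(A;B) = H(A) + H(B) - H(A,B)
  = 1.0000 + 1.4056 - 2.4056
  = 0.0000 bits

Distribution 2 (U, V):
Marginal P(U) (row sums):
  P(U=0) = 1/4 + 1/8 = 3/8
  P(U=1) = 1/8 + 3/16 = 5/16
  P(U=2) = 1/8 + 3/16 = 5/16
Marginal P(V) (column sums):
  P(V=0) = 1/4 + 1/8 + 1/8 = 1/2
  P(V=1) = 1/8 + 3/16 + 3/16 = 1/2

H(U) = -[(3/8)·log₂(3/8) + (5/16)·log₂(5/16) + (5/16)·log₂(5/16)]
  = 0.5306 + 0.5244 + 0.5244
  = 1.5794 bits
H(V) = -[(1/2)·log₂(1/2) + (1/2)·log₂(1/2)]
  = 0.5000 + 0.5000
  = 1.0000 bits
H(U,V) = -[(1/4)·log₂(1/4) + (1/8)·log₂(1/8) + (1/8)·log₂(1/8) + (3/16)·log₂(3/16) + (1/8)·log₂(1/8) + (3/16)·log₂(3/16)]
  = 0.5000 + 0.3750 + 0.3750 + 0.4528 + 0.3750 + 0.4528
  = 2.5306 bits

I(U;V) = H(U) + H(V) - H(U,V)
  = 1.5794 + 1.0000 - 2.5306
  = 0.0488 bits

I(U;V) = 0.0488 bits > I(A;B) = 0.0000 bits, so (U, V) has the higher mutual information (stronger dependence).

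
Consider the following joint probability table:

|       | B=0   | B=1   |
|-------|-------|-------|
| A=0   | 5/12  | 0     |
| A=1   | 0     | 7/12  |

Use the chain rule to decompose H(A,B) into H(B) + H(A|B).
By the chain rule: H(A,B) = H(B) + H(A|B)

Marginal P(B) (column sums):
  P(B=0) = 5/12 + 0 = 5/12
  P(B=1) = 0 + 7/12 = 7/12
H(B) = -[(5/12)·log₂(5/12) + (7/12)·log₂(7/12)]
  = 0.5263 + 0.4536
  = 0.9799 bits
H(A|B) = -Σ P(A,B)·log₂ P(A|B), where P(A|B) = P(A,B) / P(B)
  (cells with P(A,B) = 0 contribute 0)
  (A=0,B=0): P(A|B) = (5/12)/(5/12) = 1;  -(5/12)·log₂(1) = 0.0000
  (A=1,B=1): P(A|B) = (7/12)/(7/12) = 1;  -(7/12)·log₂(1) = 0.0000
H(A|B) = 0.0000 + 0.0000
  = 0.0000 bits

H(A,B) = H(B) + H(A|B) = 0.9799 + 0.0000 = 0.9799 bits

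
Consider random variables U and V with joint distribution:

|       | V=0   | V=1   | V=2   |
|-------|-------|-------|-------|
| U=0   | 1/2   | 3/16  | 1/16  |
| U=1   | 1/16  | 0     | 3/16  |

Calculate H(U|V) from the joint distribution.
Marginal P(V) (column sums):
  P(V=0) = 1/2 + 1/16 = 9/16
  P(V=1) = 3/16 + 0 = 3/16
  P(V=2) = 1/16 + 3/16 = 1/4

H(U|V) = -Σ P(U,V)·log₂ P(U|V), where P(U|V) = P(U,V) / P(V)
  (cells with P(U,V) = 0 contribute 0)
  (U=0,V=0): P(U|V) = (1/2)/(9/16) = 8/9;  -(1/2)·log₂(8/9) = 0.0850
  (U=0,V=1): P(U|V) = (3/16)/(3/16) = 1;  -(3/16)·log₂(1) = 0.0000
  (U=0,V=2): P(U|V) = (1/16)/(1/4) = 1/4;  -(1/16)·log₂(1/4) = 0.1250
  (U=1,V=0): P(U|V) = (1/16)/(9/16) = 1/9;  -(1/16)·log₂(1/9) = 0.1981
  (U=1,V=2): P(U|V) = (3/16)/(1/4) = 3/4;  -(3/16)·log₂(3/4) = 0.0778
H(U|V) = 0.0850 + 0.0000 + 0.1250 + 0.1981 + 0.0778
  = 0.4859 bits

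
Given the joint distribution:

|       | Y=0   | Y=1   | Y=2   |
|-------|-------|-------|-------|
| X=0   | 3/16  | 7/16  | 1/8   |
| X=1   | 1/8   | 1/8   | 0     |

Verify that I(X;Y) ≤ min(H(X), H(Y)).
Marginal P(X) (row sums):
  P(X=0) = 3/16 + 7/16 + 1/8 = 3/4
  P(X=1) = 1/8 + 1/8 + 0 = 1/4
Marginal P(Y) (column sums):
  P(Y=0) = 3/16 + 1/8 = 5/16
  P(Y=1) = 7/16 + 1/8 = 9/16
  P(Y=2) = 1/8 + 0 = 1/8

H(X) = -[(3/4)·log₂(3/4) + (1/4)·log₂(1/4)]
  = 0.3113 + 0.5000
  = 0.8113 bits
H(Y) = -[(5/16)·log₂(5/16) + (9/16)·log₂(9/16) + (1/8)·log₂(1/8)]
  = 0.5244 + 0.4669 + 0.3750
  = 1.3663 bits
H(X,Y) = -[(3/16)·log₂(3/16) + (7/16)·log₂(7/16) + (1/8)·log₂(1/8) + (1/8)·log₂(1/8) + (1/8)·log₂(1/8)]
  = 0.4528 + 0.5218 + 0.3750 + 0.3750 + 0.3750
  = 2.0996 bits

I(X;Y) = H(X) + H(Y) - H(X,Y)
  = 0.8113 + 1.3663 - 2.0996
  = 0.0780 bits

min(H(X), H(Y)) = min(0.8113, 1.3663) = 0.8113 bits
Since 0.0780 ≤ 0.8113, the bound is satisfied ✓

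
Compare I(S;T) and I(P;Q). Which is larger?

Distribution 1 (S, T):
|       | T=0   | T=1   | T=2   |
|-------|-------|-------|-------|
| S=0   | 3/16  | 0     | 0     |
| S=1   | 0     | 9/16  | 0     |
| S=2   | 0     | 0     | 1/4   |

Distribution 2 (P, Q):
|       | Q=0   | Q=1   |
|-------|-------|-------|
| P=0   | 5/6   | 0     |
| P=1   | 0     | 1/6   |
Distribution 1 (S, T):
Marginal P(S) (row sums):
  P(S=0) = 3/16 + 0 + 0 = 3/16
  P(S=1) = 0 + 9/16 + 0 = 9/16
  P(S=2) = 0 + 0 + 1/4 = 1/4
Marginal P(T) (column sums):
  P(T=0) = 3/16 + 0 + 0 = 3/16
  P(T=1) = 0 + 9/16 + 0 = 9/16
  P(T=2) = 0 + 0 + 1/4 = 1/4

H(S) = -[(3/16)·log₂(3/16) + (9/16)·log₂(9/16) + (1/4)·log₂(1/4)]
  = 0.4528 + 0.4669 + 0.5000
  = 1.4197 bits
H(T) = -[(3/16)·log₂(3/16) + (9/16)·log₂(9/16) + (1/4)·log₂(1/4)]
  = 0.4528 + 0.4669 + 0.5000
  = 1.4197 bits
H(S,T) = -[(3/16)·log₂(3/16) + (9/16)·log₂(9/16) + (1/4)·log₂(1/4)]
  = 0.4528 + 0.4669 + 0.5000
  = 1.4197 bits

I(S;T) = H(S) + H(T) - H(S,T)
  = 1.4197 + 1.4197 - 1.4197
  = 1.4197 bits

Distribution 2 (P, Q):
Marginal P(P) (row sums):
  P(P=0) = 5/6 + 0 = 5/6
  P(P=1) = 0 + 1/6 = 1/6
Marginal P(Q) (column sums):
  P(Q=0) = 5/6 + 0 = 5/6
  P(Q=1) = 0 + 1/6 = 1/6

H(P) = -[(5/6)·log₂(5/6) + (1/6)·log₂(1/6)]
  = 0.2192 + 0.4308
  = 0.6500 bits
H(Q) = -[(5/6)·log₂(5/6) + (1/6)·log₂(1/6)]
  = 0.2192 + 0.4308
  = 0.6500 bits
H(P,Q) = -[(5/6)·log₂(5/6) + (1/6)·log₂(1/6)]
  = 0.2192 + 0.4308
  = 0.6500 bits

I(P;Q) = H(P) + H(Q) - H(P,Q)
  = 0.6500 + 0.6500 - 0.6500
  = 0.6500 bits

I(S;T) = 1.4197 bits > I(P;Q) = 0.6500 bits, so (S, T) has the higher mutual information (stronger dependence).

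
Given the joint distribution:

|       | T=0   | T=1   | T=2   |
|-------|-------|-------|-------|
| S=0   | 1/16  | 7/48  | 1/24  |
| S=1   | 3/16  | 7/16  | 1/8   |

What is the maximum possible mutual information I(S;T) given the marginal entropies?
The upper bound on mutual information is I(S;T) ≤ min(H(S), H(T)).

Marginal P(S) (row sums):
  P(S=0) = 1/16 + 7/48 + 1/24 = 1/4
  P(S=1) = 3/16 + 7/16 + 1/8 = 3/4
Marginal P(T) (column sums):
  P(T=0) = 1/16 + 3/16 = 1/4
  P(T=1) = 7/48 + 7/16 = 7/12
  P(T=2) = 1/24 + 1/8 = 1/6

H(S) = -[(1/4)·log₂(1/4) + (3/4)·log₂(3/4)]
  = 0.5000 + 0.3113
  = 0.8113 bits
H(T) = -[(1/4)·log₂(1/4) + (7/12)·log₂(7/12) + (1/6)·log₂(1/6)]
  = 0.5000 + 0.4536 + 0.4308
  = 1.3844 bits

Maximum possible I(S;T) = min(0.8113, 1.3844) = 0.8113 bits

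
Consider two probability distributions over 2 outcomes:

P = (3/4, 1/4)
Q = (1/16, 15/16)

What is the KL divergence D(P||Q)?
D(P||Q) = Σ P(i) log₂(P(i)/Q(i))
  i=0: (3/4) × log₂((3/4)/(1/16)) = (3/4) × log₂(12) = 2.6887
  i=1: (1/4) × log₂((1/4)/(15/16)) = (1/4) × log₂(4/15) = -0.4767
D(P||Q) = 2.6887 - 0.4767
  = 2.2120 bits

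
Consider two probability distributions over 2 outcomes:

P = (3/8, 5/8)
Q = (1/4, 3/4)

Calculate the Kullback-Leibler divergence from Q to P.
D(P||Q) = Σ P(i) log₂(P(i)/Q(i))
  i=0: (3/8) × log₂((3/8)/(1/4)) = (3/8) × log₂(3/2) = 0.2194
  i=1: (5/8) × log₂((5/8)/(3/4)) = (5/8) × log₂(5/6) = -0.1644
D(P||Q) = 0.2194 - 0.1644
  = 0.0550 bits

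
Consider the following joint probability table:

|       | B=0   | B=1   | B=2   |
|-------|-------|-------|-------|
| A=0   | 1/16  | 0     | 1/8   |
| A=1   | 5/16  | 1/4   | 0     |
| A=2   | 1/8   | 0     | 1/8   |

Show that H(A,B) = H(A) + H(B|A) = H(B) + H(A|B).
Marginal P(A) (row sums):
  P(A=0) = 1/16 + 0 + 1/8 = 3/16
  P(A=1) = 5/16 + 1/4 + 0 = 9/16
  P(A=2) = 1/8 + 0 + 1/8 = 1/4
Marginal P(B) (column sums):
  P(B=0) = 1/16 + 5/16 + 1/8 = 1/2
  P(B=1) = 0 + 1/4 + 0 = 1/4
  P(B=2) = 1/8 + 0 + 1/8 = 1/4

Decomposition 1: H(A) + H(B|A)
H(A) = -[(3/16)·log₂(3/16) + (9/16)·log₂(9/16) + (1/4)·log₂(1/4)]
  = 0.4528 + 0.4669 + 0.5000
  = 1.4197 bits
H(B|A) = -Σ P(A,B)·log₂ P(B|A), where P(B|A) = P(A,B) / P(A)
  (cells with P(A,B) = 0 contribute 0)
  (A=0,B=0): P(B|A) = (1/16)/(3/16) = 1/3;  -(1/16)·log₂(1/3) = 0.0991
  (A=0,B=2): P(B|A) = (1/8)/(3/16) = 2/3;  -(1/8)·log₂(2/3) = 0.0731
  (A=1,B=0): P(B|A) = (5/16)/(9/16) = 5/9;  -(5/16)·log₂(5/9) = 0.2650
  (A=1,B=1): P(B|A) = (1/4)/(9/16) = 4/9;  -(1/4)·log₂(4/9) = 0.2925
  (A=2,B=0): P(B|A) = (1/8)/(1/4) = 1/2;  -(1/8)·log₂(1/2) = 0.1250
  (A=2,B=2): P(B|A) = (1/8)/(1/4) = 1/2;  -(1/8)·log₂(1/2) = 0.1250
H(B|A) = 0.0991 + 0.0731 + 0.2650 + 0.2925 + 0.1250 + 0.1250
  = 0.9797 bits
H(A) + H(B|A) = 1.4197 + 0.9797 = 2.3994 bits

Decomposition 2: H(B) + H(A|B)
H(B) = -[(1/2)·log₂(1/2) + (1/4)·log₂(1/4) + (1/4)·log₂(1/4)]
  = 0.5000 + 0.5000 + 0.5000
  = 1.5000 bits
H(A|B) = -Σ P(A,B)·log₂ P(A|B), where P(A|B) = P(A,B) / P(B)
  (cells with P(A,B) = 0 contribute 0)
  (A=0,B=0): P(A|B) = (1/16)/(1/2) = 1/8;  -(1/16)·log₂(1/8) = 0.1875
  (A=0,B=2): P(A|B) = (1/8)/(1/4) = 1/2;  -(1/8)·log₂(1/2) = 0.1250
  (A=1,B=0): P(A|B) = (5/16)/(1/2) = 5/8;  -(5/16)·log₂(5/8) = 0.2119
  (A=1,B=1): P(A|B) = (1/4)/(1/4) = 1;  -(1/4)·log₂(1) = 0.0000
  (A=2,B=0): P(A|B) = (1/8)/(1/2) = 1/4;  -(1/8)·log₂(1/4) = 0.2500
  (A=2,B=2): P(A|B) = (1/8)/(1/4) = 1/2;  -(1/8)·log₂(1/2) = 0.1250
H(A|B) = 0.1875 + 0.1250 + 0.2119 + 0.0000 + 0.2500 + 0.1250
  = 0.8994 bits
H(B) + H(A|B) = 1.5000 + 0.8994 = 2.3994 bits

Direct computation of the joint entropy:
H(A,B) = -[(1/16)·log₂(1/16) + (1/8)·log₂(1/8) + (5/16)·log₂(5/16) + (1/4)·log₂(1/4) + (1/8)·log₂(1/8) + (1/8)·log₂(1/8)]
  = 0.2500 + 0.3750 + 0.5244 + 0.5000 + 0.3750 + 0.3750
  = 2.3994 bits

All three agree: H(A,B) = 2.3994 bits ✓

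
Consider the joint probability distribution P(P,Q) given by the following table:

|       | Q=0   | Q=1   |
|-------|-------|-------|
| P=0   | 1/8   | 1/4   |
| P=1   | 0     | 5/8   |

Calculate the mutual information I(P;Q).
Marginal P(P) (row sums):
  P(P=0) = 1/8 + 1/4 = 3/8
  P(P=1) = 0 + 5/8 = 5/8
Marginal P(Q) (column sums):
  P(Q=0) = 1/8 + 0 = 1/8
  P(Q=1) = 1/4 + 5/8 = 7/8

H(P) = -[(3/8)·log₂(3/8) + (5/8)·log₂(5/8)]
  = 0.5306 + 0.4238
  = 0.9544 bits
H(Q) = -[(1/8)·log₂(1/8) + (7/8)·log₂(7/8)]
  = 0.3750 + 0.1686
  = 0.5436 bits
H(P,Q) = -[(1/8)·log₂(1/8) + (1/4)·log₂(1/4) + (5/8)·log₂(5/8)]
  = 0.3750 + 0.5000 + 0.4238
  = 1.2988 bits

I(P;Q) = H(P) + H(Q) - H(P,Q)
  = 0.9544 + 0.5436 - 1.2988
  = 0.1992 bits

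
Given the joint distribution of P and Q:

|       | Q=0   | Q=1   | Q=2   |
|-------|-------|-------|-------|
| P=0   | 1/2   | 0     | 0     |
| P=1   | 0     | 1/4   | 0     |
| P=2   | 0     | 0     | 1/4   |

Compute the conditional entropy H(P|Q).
Marginal P(Q) (column sums):
  P(Q=0) = 1/2 + 0 + 0 = 1/2
  P(Q=1) = 0 + 1/4 + 0 = 1/4
  P(Q=2) = 0 + 0 + 1/4 = 1/4

H(P|Q) = -Σ P(P,Q)·log₂ P(P|Q), where P(P|Q) = P(P,Q) / P(Q)
  (cells with P(P,Q) = 0 contribute 0)
  (P=0,Q=0): P(P|Q) = (1/2)/(1/2) = 1;  -(1/2)·log₂(1) = 0.0000
  (P=1,Q=1): P(P|Q) = (1/4)/(1/4) = 1;  -(1/4)·log₂(1) = 0.0000
  (P=2,Q=2): P(P|Q) = (1/4)/(1/4) = 1;  -(1/4)·log₂(1) = 0.0000
H(P|Q) = 0.0000 + 0.0000 + 0.0000
  = 0.0000 bits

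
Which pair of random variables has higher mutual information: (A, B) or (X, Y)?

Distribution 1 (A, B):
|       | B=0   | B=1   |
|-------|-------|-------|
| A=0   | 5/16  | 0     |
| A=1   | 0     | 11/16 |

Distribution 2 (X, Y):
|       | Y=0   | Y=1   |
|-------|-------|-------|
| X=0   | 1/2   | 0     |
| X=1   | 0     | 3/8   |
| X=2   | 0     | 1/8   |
Distribution 1 (A, B):
Marginal P(A) (row sums):
  P(A=0) = 5/16 + 0 = 5/16
  P(A=1) = 0 + 11/16 = 11/16
Marginal P(B) (column sums):
  P(B=0) = 5/16 + 0 = 5/16
  P(B=1) = 0 + 11/16 = 11/16

H(A) = -[(5/16)·log₂(5/16) + (11/16)·log₂(11/16)]
  = 0.5244 + 0.3716
  = 0.8960 bits
H(B) = -[(5/16)·log₂(5/16) + (11/16)·log₂(11/16)]
  = 0.5244 + 0.3716
  = 0.8960 bits
H(A,B) = -[(5/16)·log₂(5/16) + (11/16)·log₂(11/16)]
  = 0.5244 + 0.3716
  = 0.8960 bits

I(A;B) = H(A) + H(B) - H(A,B)
  = 0.8960 + 0.8960 - 0.8960
  = 0.8960 bits

Distribution 2 (X, Y):
Marginal P(X) (row sums):
  P(X=0) = 1/2 + 0 = 1/2
  P(X=1) = 0 + 3/8 = 3/8
  P(X=2) = 0 + 1/8 = 1/8
Marginal P(Y) (column sums):
  P(Y=0) = 1/2 + 0 + 0 = 1/2
  P(Y=1) = 0 + 3/8 + 1/8 = 1/2

H(X) = -[(1/2)·log₂(1/2) + (3/8)·log₂(3/8) + (1/8)·log₂(1/8)]
  = 0.5000 + 0.5306 + 0.3750
  = 1.4056 bits
H(Y) = -[(1/2)·log₂(1/2) + (1/2)·log₂(1/2)]
  = 0.5000 + 0.5000
  = 1.0000 bits
H(X,Y) = -[(1/2)·log₂(1/2) + (3/8)·log₂(3/8) + (1/8)·log₂(1/8)]
  = 0.5000 + 0.5306 + 0.3750
  = 1.4056 bits

I(X;Y) = H(X) + H(Y) - H(X,Y)
  = 1.4056 + 1.0000 - 1.4056
  = 1.0000 bits

I(X;Y) = 1.0000 bits > I(A;B) = 0.8960 bits, so (X, Y) has the higher mutual information (stronger dependence).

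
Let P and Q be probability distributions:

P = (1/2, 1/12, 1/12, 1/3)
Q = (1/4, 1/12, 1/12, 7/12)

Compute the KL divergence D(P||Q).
D(P||Q) = Σ P(i) log₂(P(i)/Q(i))
  i=0: (1/2) × log₂((1/2)/(1/4)) = (1/2) × log₂(2) = 0.5000
  i=1: (1/12) × log₂((1/12)/(1/12)) = (1/12) × log₂(1) = 0.0000
  i=2: (1/12) × log₂((1/12)/(1/12)) = (1/12) × log₂(1) = 0.0000
  i=3: (1/3) × log₂((1/3)/(7/12)) = (1/3) × log₂(4/7) = -0.2691
D(P||Q) = 0.5000 + 0.0000 + 0.0000 - 0.2691
  = 0.2309 bits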